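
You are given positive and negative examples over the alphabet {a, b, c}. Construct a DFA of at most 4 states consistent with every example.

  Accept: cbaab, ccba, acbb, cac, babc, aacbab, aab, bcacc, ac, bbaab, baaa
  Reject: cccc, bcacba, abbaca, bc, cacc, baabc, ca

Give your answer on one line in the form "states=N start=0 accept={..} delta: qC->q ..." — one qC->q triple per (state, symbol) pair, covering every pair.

Fold the examples into a partial DFA from state 0: repeatedly fix the first undefined (state, symbol) met by the shortest-then-alphabetical prefix, trying targets in increasing order and rejecting any under which an Accept and a Reject string meet in one state with the same remainder; add a state when all current targets are rejected. Accepting states are where Accept strings end.
a: 0a undefined. 0a->0: ok.
b: 0b undefined. 0b->0: no, babc/bc meet in 0 with "c" left. Open state 1: 0b->1.
c: 0c undefined. 0c->0: no, cac/cccc meet in 0. 0c->1: ok.
ba: 1a undefined. 1a->0: no, babc/bc meet in 1 with "c" left. 1a->1: no, cac/bc meet in 1 with "c" left. Open state 2: 1a->2.
bb: 1b undefined. 1b->0: ok.
bc: 1c undefined. 1c->0: no, ccba/abbaca meet in 2. 1c->1: no, cbaab/cccc meet in 1. 1c->2: ok.
baa: 2a undefined. 2a->0: no, bcacc/abbaca meet in 2. 2a->1: no, cbaab/baabc meet in 1. 2a->2: no, babc/baabc meet in 2 with "bc" left. Open state 3: 2a->3.
bab: 2b undefined. 2b->0: ok.
cac: 2c undefined. 2c->0: no, cbaab/cccc meet in 1. 2c->1: ok.
baaa: 3a undefined. 3a->0: ok.
baab: 3b undefined. 3b->0: no, cbaab/baabc meet in 1. 3b->1: ok.
bcac: 3c undefined. 3c->0: ok.
All examples now run through 4 states with every (state, symbol) defined. Accept strings end in {0,1}, Reject strings end in {2}; accept={0,1}.

states=4 start=0 accept={0,1} delta: 0a->0 0b->1 0c->1 1a->2 1b->0 1c->2 2a->3 2b->0 2c->1 3a->0 3b->1 3c->0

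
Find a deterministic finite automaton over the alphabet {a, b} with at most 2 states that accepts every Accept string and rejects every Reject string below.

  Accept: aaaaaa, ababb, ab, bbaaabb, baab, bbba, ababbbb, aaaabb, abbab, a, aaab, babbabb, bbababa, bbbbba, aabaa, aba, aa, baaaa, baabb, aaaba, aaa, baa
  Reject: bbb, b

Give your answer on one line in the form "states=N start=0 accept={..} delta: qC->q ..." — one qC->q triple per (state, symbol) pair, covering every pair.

states=2 start=0 accept={1} delta: 0a->1 0b->0 1a->1 1b->1

State merging on the prefix tree: take the shortest (then alphabetical) example prefix whose next move is undefined and point that move at state 0, else 1, else 2, ...; a target is out if some Accept/Reject pair would then sit in one state with the same input left (inseparable). If every existing state is out, open a new one.
a: 0a undefined. 0a->0: no, ab/b meet in 0 with "b" left. Open state 1: 0a->1.
b: 0b undefined. 0b->0: ok.
aa: 1a undefined. 1a->0: no, aaaaaa/bbb meet in 0. 1a->1: ok.
ab: 1b undefined. 1b->0: no, ababb/bbb meet in 0. 1b->1: ok.
All examples now run through 2 states with every (state, symbol) defined. Accept strings end in {1}, Reject strings end in {0}; accept={1}.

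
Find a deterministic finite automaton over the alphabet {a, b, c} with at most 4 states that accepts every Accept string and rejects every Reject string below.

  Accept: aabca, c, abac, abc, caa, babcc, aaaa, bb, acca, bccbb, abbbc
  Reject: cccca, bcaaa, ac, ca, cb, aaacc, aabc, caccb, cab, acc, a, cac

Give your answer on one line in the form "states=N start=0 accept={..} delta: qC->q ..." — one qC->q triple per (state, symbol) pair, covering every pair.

states=4 start=0 accept={0,2} delta: 0a->1 0b->0 0c->2 1a->2 1b->3 1c->1 2a->1 2b->1 2c->0 3a->0 3b->0 3c->0

State merging on the prefix tree: take the shortest (then alphabetical) example prefix whose next move is undefined and point that move at state 0, else 1, else 2, ...; a target is out if some Accept/Reject pair would then sit in one state with the same input left (inseparable). If every existing state is out, open a new one.
a: 0a undefined. 0a->0: no, c/ac meet in 0 with "c" left. Open state 1: 0a->1.
b: 0b undefined. 0b->0: ok.
c: 0c undefined. 0c->0: no, c/cb meet in 0. 0c->1: no, c/a meet in 1. Open state 2: 0c->2.
aa: 1a undefined. 1a->0: no, aabca/ca meet in 2 with "a" left. 1a->1: no, abc/aabc meet in 1 with "bc" left. 1a->2: ok.
ab: 1b undefined. 1b->0: no, abac/ac meet in 1 with "c" left. 1b->1: no, abc/ac meet in 1 with "c" left. 1b->2: no, abac/cac meet in 2 with "ac" left. Open state 3: 1b->3.
ac: 1c undefined. 1c->0: no, c/acc meet in 2. 1c->1: ok.
ca: 2a undefined. 2a->0: no, c/bcaaa meet in 2. 2a->1: ok.
cb: 2b undefined. 2b->0: no, aabca/bcaaa meet in 1. 2b->1: ok.
cc: 2c undefined. 2c->0: ok.
aba: 3a undefined. 3a->0: ok.
abb: 3b undefined. 3b->0: ok.
abc: 3c undefined. 3c->0: ok.
All examples now run through 4 states with every (state, symbol) defined. Accept strings end in {0,2}, Reject strings end in {1,3}; accept={0,2}.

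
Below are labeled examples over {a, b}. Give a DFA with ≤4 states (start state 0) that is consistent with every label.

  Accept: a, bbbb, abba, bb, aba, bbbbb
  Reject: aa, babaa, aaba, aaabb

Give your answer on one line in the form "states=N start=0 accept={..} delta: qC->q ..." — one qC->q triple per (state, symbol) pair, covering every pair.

states=3 start=0 accept={0,1} delta: 0a->1 0b->0 1a->2 1b->0 2a->2 2b->2

State merging on the prefix tree: take the shortest (then alphabetical) example prefix whose next move is undefined and point that move at state 0, else 1, else 2, ...; a target is out if some Accept/Reject pair would then sit in one state with the same input left (inseparable). If every existing state is out, open a new one.
a: 0a undefined. 0a->0: no, a/aa meet in 0. Open state 1: 0a->1.
b: 0b undefined. 0b->0: ok.
aa: 1a undefined. 1a->0: no, a/aaba meet in 1. 1a->1: no, a/aa meet in 1. Open state 2: 1a->2.
ab: 1b undefined. 1b->0: ok.
aaa: 2a undefined. 2a->0: no, bbbb/aaabb meet in 0. 2a->1: no, bbbb/aaabb meet in 0. 2a->2: ok.
aab: 2b undefined. 2b->0: no, a/aaba meet in 1. 2b->1: no, bbbb/aaabb meet in 0. 2b->2: ok.
All examples now run through 3 states with every (state, symbol) defined. Accept strings end in {0,1}, Reject strings end in {2}; accept={0,1}.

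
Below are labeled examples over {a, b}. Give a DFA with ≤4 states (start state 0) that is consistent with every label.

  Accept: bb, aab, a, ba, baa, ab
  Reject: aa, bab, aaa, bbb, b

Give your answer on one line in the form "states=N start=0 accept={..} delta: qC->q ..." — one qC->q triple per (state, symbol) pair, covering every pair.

states=4 start=0 accept={0,1} delta: 0a->1 0b->2 1a->3 1b->0 2a->0 2b->0 3a->2 3b->0

State merging on the prefix tree: take the shortest (then alphabetical) example prefix whose next move is undefined and point that move at state 0, else 1, else 2, ...; a target is out if some Accept/Reject pair would then sit in one state with the same input left (inseparable). If every existing state is out, open a new one.
a: 0a undefined. 0a->0: no, aab/b meet in 0 with "b" left. Open state 1: 0a->1.
b: 0b undefined. 0b->0: no, bb/bbb meet in 0. 0b->1: no, aab/bab meet in 1 with "ab" left. Open state 2: 0b->2.
aa: 1a undefined. 1a->0: no, aab/b meet in 2. 1a->1: no, a/aa meet in 1. 1a->2: no, ba/aaa meet in 2 with "a" left. Open state 3: 1a->3.
ab: 1b undefined. 1b->0: ok.
ba: 2a undefined. 2a->0: ok.
bb: 2b undefined. 2b->0: ok.
aaa: 3a undefined. 3a->0: no, bb/aaa meet in 0. 3a->1: no, a/aaa meet in 1. 3a->2: ok.
aab: 3b undefined. 3b->0: ok.
All examples now run through 4 states with every (state, symbol) defined. Accept strings end in {0,1}, Reject strings end in {2,3}; accept={0,1}.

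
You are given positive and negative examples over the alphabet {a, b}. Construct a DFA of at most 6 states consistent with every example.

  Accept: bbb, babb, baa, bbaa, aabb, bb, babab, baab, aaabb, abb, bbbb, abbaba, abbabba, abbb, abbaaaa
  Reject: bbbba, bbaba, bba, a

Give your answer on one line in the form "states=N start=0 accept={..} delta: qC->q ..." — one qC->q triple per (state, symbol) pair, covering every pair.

Fold the examples into a partial DFA from state 0: repeatedly fix the first undefined (state, symbol) met by the shortest-then-alphabetical prefix, trying targets in increasing order and rejecting any under which an Accept and a Reject string meet in one state with the same remainder; add a state when all current targets are rejected. Accepting states are where Accept strings end.
a: 0a undefined. 0a->0: no, abbaba/bbaba meet in 0 with "bbaba" left. Open state 1: 0a->1.
b: 0b undefined. 0b->0: ok.
aa: 1a undefined. 1a->0: ok.
ab: 1b undefined. 1b->0: no, abbaba/bbbba meet in 1. 1b->1: no, bbb/bbaba meet in 0. Open state 2: 1b->2.
abb: 2b undefined. 2b->0: no, abbaba/bbaba meet in 2 with "a" left. 2b->1: no, babb/bbbba meet in 1. 2b->2: ok.
abba: 2a undefined. 2a->0: no, bbb/bbaba meet in 0. 2a->1: no, abbaba/bbbba meet in 1. 2a->2: no, babb/bbaba meet in 2. Open state 3: 2a->3.
abbaa: 3a undefined. 3a->0: ok.
abbab: 3b undefined. 3b->0: no, abbaba/bbbba meet in 1. 3b->1: no, babab/bbbba meet in 1. 3b->2: no, abbaba/bbaba meet in 3. 3b->3: no, babab/bbaba meet in 3. Open state 4: 3b->4.
abbaba: 4a undefined. 4a->0: ok.
abbabb: 4b undefined. 4b->0: no, abbabba/bbbba meet in 1. 4b->1: ok.
All examples now run through 5 states with every (state, symbol) defined. Accept strings end in {0,2,4}, Reject strings end in {1,3}; accept={0,2,4}.

states=5 start=0 accept={0,2,4} delta: 0a->1 0b->0 1a->0 1b->2 2a->3 2b->2 3a->0 3b->4 4a->0 4b->1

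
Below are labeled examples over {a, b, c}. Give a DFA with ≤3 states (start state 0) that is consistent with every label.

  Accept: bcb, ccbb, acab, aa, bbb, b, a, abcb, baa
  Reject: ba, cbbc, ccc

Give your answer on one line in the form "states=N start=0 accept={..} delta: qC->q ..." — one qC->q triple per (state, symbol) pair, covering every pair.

states=3 start=0 accept={0,1} delta: 0a->0 0b->1 0c->1 1a->2 1b->0 1c->2 2a->0 2b->0 2c->2

Fold the examples into a partial DFA from state 0: repeatedly fix the first undefined (state, symbol) met by the shortest-then-alphabetical prefix, trying targets in increasing order and rejecting any under which an Accept and a Reject string meet in one state with the same remainder; add a state when all current targets are rejected. Accepting states are where Accept strings end.
a: 0a undefined. 0a->0: ok.
b: 0b undefined. 0b->0: no, aa/ba meet in 0. Open state 1: 0b->1.
c: 0c undefined. 0c->0: no, aa/ccc meet in 0. 0c->1: ok.
ba: 1a undefined. 1a->0: no, aa/ba meet in 0. 1a->1: no, b/ba meet in 1. Open state 2: 1a->2.
bb: 1b undefined. 1b->0: ok.
bc: 1c undefined. 1c->0: no, bcb/ccc meet in 1. 1c->1: no, ccbb/cbbc meet in 1. 1c->2: ok.
baa: 2a undefined. 2a->0: ok.
bcb: 2b undefined. 2b->0: ok.
ccc: 2c undefined. 2c->0: no, bcb/ccc meet in 0. 2c->1: no, ccbb/ccc meet in 1. 2c->2: ok.
All examples now run through 3 states with every (state, symbol) defined. Accept strings end in {0,1}, Reject strings end in {2}; accept={0,1}.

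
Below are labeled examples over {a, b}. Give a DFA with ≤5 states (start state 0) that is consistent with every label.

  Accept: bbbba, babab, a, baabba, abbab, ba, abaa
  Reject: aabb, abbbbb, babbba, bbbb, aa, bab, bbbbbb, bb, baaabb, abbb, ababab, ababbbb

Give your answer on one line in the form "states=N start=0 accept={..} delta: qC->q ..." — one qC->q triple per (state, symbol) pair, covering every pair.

State merging on the prefix tree: take the shortest (then alphabetical) example prefix whose next move is undefined and point that move at state 0, else 1, else 2, ...; a target is out if some Accept/Reject pair would then sit in one state with the same input left (inseparable). If every existing state is out, open a new one.
a: 0a undefined. 0a->0: no, babab/ababab meet in 0 with "babab" left. Open state 1: 0a->1.
b: 0b undefined. 0b->0: ok.
aa: 1a undefined. 1a->0: ok.
ab: 1b undefined. 1b->0: no, bbbba/babbba meet in 1. 1b->1: no, bbbba/abbbbb meet in 1. Open state 2: 1b->2.
aba: 2a undefined. 2a->0: no, babab/aabb meet in 0. 2a->1: no, babab/bab meet in 2. 2a->2: no, babab/baaabb meet in 2 with "b" left. Open state 3: 2a->3.
abb: 2b undefined. 2b->0: no, bbbba/babbba meet in 1. 2b->1: no, bbbba/baaabb meet in 1. 2b->2: ok.
abaa: 3a undefined. 3a->0: no, abaa/aabb meet in 0. 3a->1: ok.
abab: 3b undefined. 3b->0: no, babab/aabb meet in 0. 3b->1: ok.
All examples now run through 4 states with every (state, symbol) defined. Accept strings end in {1}, Reject strings end in {0,2,3}; accept={1}.

states=4 start=0 accept={1} delta: 0a->1 0b->0 1a->0 1b->2 2a->3 2b->2 3a->1 3b->1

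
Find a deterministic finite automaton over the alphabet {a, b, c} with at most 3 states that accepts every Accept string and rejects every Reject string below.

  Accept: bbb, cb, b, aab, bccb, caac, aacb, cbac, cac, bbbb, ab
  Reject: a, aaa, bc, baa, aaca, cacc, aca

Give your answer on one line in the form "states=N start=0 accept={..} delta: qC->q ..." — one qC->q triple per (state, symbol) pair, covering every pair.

Grow the machine one transition at a time. Run the examples from 0; the earliest place one falls off (shortest prefix, ties alphabetical) gets sent to the lowest-numbered state that keeps every Accept/Reject pair distinguishable — a pair clashes when both reach the same state with identical unread suffix — and to a fresh state only if none does.
a: 0a undefined. 0a->0: ok.
b: 0b undefined. 0b->0: no, bbb/a meet in 0. Open state 1: 0b->1.
c: 0c undefined. 0c->0: no, caac/a meet in 0. 0c->1: ok.
ba: 1a undefined. 1a->0: ok.
bb: 1b undefined. 1b->0: no, cb/a meet in 0. 1b->1: ok.
bc: 1c undefined. 1c->0: ok.
All examples now run through 2 states with every (state, symbol) defined. Accept strings end in {1}, Reject strings end in {0}; accept={1}.

states=2 start=0 accept={1} delta: 0a->0 0b->1 0c->1 1a->0 1b->1 1c->0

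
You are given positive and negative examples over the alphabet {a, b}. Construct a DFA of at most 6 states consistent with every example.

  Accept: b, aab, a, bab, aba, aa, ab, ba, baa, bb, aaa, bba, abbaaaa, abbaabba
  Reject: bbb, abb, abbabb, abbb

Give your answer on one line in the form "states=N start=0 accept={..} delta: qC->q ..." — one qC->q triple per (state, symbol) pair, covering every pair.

states=4 start=0 accept={0,1,2} delta: 0a->1 0b->1 1a->0 1b->2 2a->0 2b->3 3a->1 3b->3

State merging on the prefix tree: take the shortest (then alphabetical) example prefix whose next move is undefined and point that move at state 0, else 1, else 2, ...; a target is out if some Accept/Reject pair would then sit in one state with the same input left (inseparable). If every existing state is out, open a new one.
a: 0a undefined. 0a->0: no, bb/abb meet in 0 with "bb" left. Open state 1: 0a->1.
b: 0b undefined. 0b->0: no, b/bbb meet in 0. 0b->1: ok.
aa: 1a undefined. 1a->0: ok.
ab: 1b undefined. 1b->0: no, b/bbb meet in 1. 1b->1: no, b/bbb meet in 1. Open state 2: 1b->2.
aba: 2a undefined. 2a->0: ok.
abb: 2b undefined. 2b->0: no, b/abbb meet in 1. 2b->1: no, b/bbb meet in 1. 2b->2: no, ab/bbb meet in 2. Open state 3: 2b->3.
abba: 3a undefined. 3a->0: no, ab/abbabb meet in 2. 3a->1: ok.
abbb: 3b undefined. 3b->0: no, aba/abbb meet in 0. 3b->1: no, b/abbb meet in 1. 3b->2: no, ab/abbb meet in 2. 3b->3: ok.
All examples now run through 4 states with every (state, symbol) defined. Accept strings end in {0,1,2}, Reject strings end in {3}; accept={0,1,2}.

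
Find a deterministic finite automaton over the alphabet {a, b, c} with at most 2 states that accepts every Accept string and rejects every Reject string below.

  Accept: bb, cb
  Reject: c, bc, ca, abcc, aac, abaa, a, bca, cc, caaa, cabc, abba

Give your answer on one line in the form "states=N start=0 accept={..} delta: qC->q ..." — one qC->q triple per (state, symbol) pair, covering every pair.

Grow the machine one transition at a time. Run the examples from 0; the earliest place one falls off (shortest prefix, ties alphabetical) gets sent to the lowest-numbered state that keeps every Accept/Reject pair distinguishable — a pair clashes when both reach the same state with identical unread suffix — and to a fresh state only if none does.
a: 0a undefined. 0a->0: ok.
b: 0b undefined. 0b->0: no, bb/abaa meet in 0. Open state 1: 0b->1.
c: 0c undefined. 0c->0: ok.
bb: 1b undefined. 1b->0: no, bb/c meet in 0. 1b->1: ok.
bc: 1c undefined. 1c->0: ok.
aba: 1a undefined. 1a->0: ok.
All examples now run through 2 states with every (state, symbol) defined. Accept strings end in {1}, Reject strings end in {0}; accept={1}.

states=2 start=0 accept={1} delta: 0a->0 0b->1 0c->0 1a->0 1b->1 1c->0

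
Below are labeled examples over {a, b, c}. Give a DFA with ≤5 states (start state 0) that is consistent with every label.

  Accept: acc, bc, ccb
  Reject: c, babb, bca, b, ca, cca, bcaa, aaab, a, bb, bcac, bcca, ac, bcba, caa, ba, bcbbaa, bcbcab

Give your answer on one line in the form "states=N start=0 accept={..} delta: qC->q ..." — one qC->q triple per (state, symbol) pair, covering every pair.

states=3 start=0 accept={2} delta: 0a->0 0b->1 0c->1 1a->0 1b->0 1c->2 2a->0 2b->2 2c->0

Fold the examples into a partial DFA from state 0: repeatedly fix the first undefined (state, symbol) met by the shortest-then-alphabetical prefix, trying targets in increasing order and rejecting any under which an Accept and a Reject string meet in one state with the same remainder; add a state when all current targets are rejected. Accepting states are where Accept strings end.
a: 0a undefined. 0a->0: ok.
b: 0b undefined. 0b->0: no, bc/c meet in 0 with "c" left. Open state 1: 0b->1.
c: 0c undefined. 0c->0: no, acc/c meet in 0. 0c->1: ok.
ba: 1a undefined. 1a->0: ok.
bb: 1b undefined. 1b->0: ok.
bc: 1c undefined. 1c->0: no, acc/babb meet in 0. 1c->1: no, acc/c meet in 1. Open state 2: 1c->2.
bca: 2a undefined. 2a->0: ok.
bcb: 2b undefined. 2b->0: no, ccb/babb meet in 0. 2b->1: no, ccb/c meet in 1. 2b->2: ok.
bcc: 2c undefined. 2c->0: ok.
All examples now run through 3 states with every (state, symbol) defined. Accept strings end in {2}, Reject strings end in {0,1}; accept={2}.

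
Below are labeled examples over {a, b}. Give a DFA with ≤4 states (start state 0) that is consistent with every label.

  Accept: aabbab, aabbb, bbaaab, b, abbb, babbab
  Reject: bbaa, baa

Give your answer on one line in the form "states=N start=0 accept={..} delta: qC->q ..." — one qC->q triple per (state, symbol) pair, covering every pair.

states=2 start=0 accept={1} delta: 0a->0 0b->1 1a->0 1b->0

State merging on the prefix tree: take the shortest (then alphabetical) example prefix whose next move is undefined and point that move at state 0, else 1, else 2, ...; a target is out if some Accept/Reject pair would then sit in one state with the same input left (inseparable). If every existing state is out, open a new one.
a: 0a undefined. 0a->0: ok.
b: 0b undefined. 0b->0: no, aabbab/bbaa meet in 0. Open state 1: 0b->1.
ba: 1a undefined. 1a->0: ok.
bb: 1b undefined. 1b->0: ok.
All examples now run through 2 states with every (state, symbol) defined. Accept strings end in {1}, Reject strings end in {0}; accept={1}.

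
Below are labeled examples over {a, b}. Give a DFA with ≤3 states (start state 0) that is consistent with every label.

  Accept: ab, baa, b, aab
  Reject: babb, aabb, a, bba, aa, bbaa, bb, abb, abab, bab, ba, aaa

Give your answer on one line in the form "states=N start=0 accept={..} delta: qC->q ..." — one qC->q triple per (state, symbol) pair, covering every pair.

states=3 start=0 accept={1} delta: 0a->0 0b->1 1a->2 1b->0 2a->1 2b->2

Fold the examples into a partial DFA from state 0: repeatedly fix the first undefined (state, symbol) met by the shortest-then-alphabetical prefix, trying targets in increasing order and rejecting any under which an Accept and a Reject string meet in one state with the same remainder; add a state when all current targets are rejected. Accepting states are where Accept strings end.
a: 0a undefined. 0a->0: ok.
b: 0b undefined. 0b->0: no, ab/babb meet in 0. Open state 1: 0b->1.
ba: 1a undefined. 1a->0: no, ab/abab meet in 1. 1a->1: no, ab/ba meet in 1. Open state 2: 1a->2.
bb: 1b undefined. 1b->0: ok.
baa: 2a undefined. 2a->0: no, baa/aabb meet in 0. 2a->1: ok.
bab: 2b undefined. 2b->0: no, ab/babb meet in 1. 2b->1: no, ab/abab meet in 1. 2b->2: ok.
All examples now run through 3 states with every (state, symbol) defined. Accept strings end in {1}, Reject strings end in {0,2}; accept={1}.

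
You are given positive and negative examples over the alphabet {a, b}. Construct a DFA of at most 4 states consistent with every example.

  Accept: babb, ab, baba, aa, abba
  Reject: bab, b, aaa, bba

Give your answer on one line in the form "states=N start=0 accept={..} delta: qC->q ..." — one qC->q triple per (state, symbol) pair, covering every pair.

State merging on the prefix tree: take the shortest (then alphabetical) example prefix whose next move is undefined and point that move at state 0, else 1, else 2, ...; a target is out if some Accept/Reject pair would then sit in one state with the same input left (inseparable). If every existing state is out, open a new one.
a: 0a undefined. 0a->0: no, ab/b meet in 0 with "b" left. Open state 1: 0a->1.
b: 0b undefined. 0b->0: no, ab/bab meet in 1 with "b" left. 0b->1: ok.
aa: 1a undefined. 1a->0: ok.
ab: 1b undefined. 1b->0: ok.
All examples now run through 2 states with every (state, symbol) defined. Accept strings end in {0}, Reject strings end in {1}; accept={0}.

states=2 start=0 accept={0} delta: 0a->1 0b->1 1a->0 1b->0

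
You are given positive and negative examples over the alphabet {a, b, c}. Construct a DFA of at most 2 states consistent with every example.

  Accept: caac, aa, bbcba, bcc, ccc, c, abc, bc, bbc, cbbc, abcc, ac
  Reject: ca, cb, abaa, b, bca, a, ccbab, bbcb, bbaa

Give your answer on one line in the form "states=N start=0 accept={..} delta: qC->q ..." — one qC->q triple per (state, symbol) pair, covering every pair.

states=2 start=0 accept={0} delta: 0a->1 0b->1 0c->0 1a->0 1b->1 1c->0

Grow the machine one transition at a time. Run the examples from 0; the earliest place one falls off (shortest prefix, ties alphabetical) gets sent to the lowest-numbered state that keeps every Accept/Reject pair distinguishable — a pair clashes when both reach the same state with identical unread suffix — and to a fresh state only if none does.
a: 0a undefined. 0a->0: no, aa/a meet in 0. Open state 1: 0a->1.
b: 0b undefined. 0b->0: no, aa/bbaa meet in 1 with "a" left. 0b->1: ok.
c: 0c undefined. 0c->0: ok.
aa: 1a undefined. 1a->0: ok.
ab: 1b undefined. 1b->0: no, caac/abaa meet in 0. 1b->1: ok.
ac: 1c undefined. 1c->0: ok.
All examples now run through 2 states with every (state, symbol) defined. Accept strings end in {0}, Reject strings end in {1}; accept={0}.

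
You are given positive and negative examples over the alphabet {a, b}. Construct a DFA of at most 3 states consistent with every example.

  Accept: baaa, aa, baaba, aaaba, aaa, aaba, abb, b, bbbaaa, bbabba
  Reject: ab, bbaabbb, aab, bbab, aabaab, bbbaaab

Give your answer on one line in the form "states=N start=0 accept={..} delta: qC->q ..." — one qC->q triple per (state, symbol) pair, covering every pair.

states=3 start=0 accept={0,1} delta: 0a->1 0b->0 1a->1 1b->2 2a->0 2b->1

State merging on the prefix tree: take the shortest (then alphabetical) example prefix whose next move is undefined and point that move at state 0, else 1, else 2, ...; a target is out if some Accept/Reject pair would then sit in one state with the same input left (inseparable). If every existing state is out, open a new one.
a: 0a undefined. 0a->0: no, b/ab meet in 0 with "b" left. Open state 1: 0a->1.
b: 0b undefined. 0b->0: ok.
aa: 1a undefined. 1a->0: no, aa/bbaabbb meet in 0. 1a->1: ok.
ab: 1b undefined. 1b->0: no, abb/ab meet in 0. 1b->1: no, baaa/ab meet in 1. Open state 2: 1b->2.
abb: 2b undefined. 2b->0: no, abb/bbaabbb meet in 0. 2b->1: ok.
aaba: 2a undefined. 2a->0: ok.
All examples now run through 3 states with every (state, symbol) defined. Accept strings end in {0,1}, Reject strings end in {2}; accept={0,1}.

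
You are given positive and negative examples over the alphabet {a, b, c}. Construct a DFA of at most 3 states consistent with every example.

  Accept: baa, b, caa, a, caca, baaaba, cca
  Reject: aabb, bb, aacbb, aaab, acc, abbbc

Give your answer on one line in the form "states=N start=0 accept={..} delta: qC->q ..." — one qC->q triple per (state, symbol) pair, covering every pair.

Grow the machine one transition at a time. Run the examples from 0; the earliest place one falls off (shortest prefix, ties alphabetical) gets sent to the lowest-numbered state that keeps every Accept/Reject pair distinguishable — a pair clashes when both reach the same state with identical unread suffix — and to a fresh state only if none does.
a: 0a undefined. 0a->0: no, b/aaab meet in 0 with "b" left. Open state 1: 0a->1.
b: 0b undefined. 0b->0: no, b/bb meet in 0. 0b->1: ok.
c: 0c undefined. 0c->0: ok.
aa: 1a undefined. 1a->0: ok.
ab: 1b undefined. 1b->0: no, caa/aabb meet in 0. 1b->1: no, baa/aabb meet in 1. Open state 2: 1b->2.
ac: 1c undefined. 1c->0: no, caa/acc meet in 0. 1c->1: no, baa/acc meet in 1. 1c->2: ok.
abb: 2b undefined. 2b->0: ok.
acc: 2c undefined. 2c->0: no, caa/acc meet in 0. 2c->1: no, baa/acc meet in 1. 2c->2: ok.
caca: 2a undefined. 2a->0: ok.
All examples now run through 3 states with every (state, symbol) defined. Accept strings end in {0,1}, Reject strings end in {2}; accept={0,1}.

states=3 start=0 accept={0,1} delta: 0a->1 0b->1 0c->0 1a->0 1b->2 1c->2 2a->0 2b->0 2c->2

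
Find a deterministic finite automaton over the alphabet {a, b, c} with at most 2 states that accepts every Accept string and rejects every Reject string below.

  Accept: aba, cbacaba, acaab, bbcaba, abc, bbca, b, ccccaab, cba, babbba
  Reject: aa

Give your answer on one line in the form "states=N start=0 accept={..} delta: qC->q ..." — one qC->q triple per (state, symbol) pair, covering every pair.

states=2 start=0 accept={1} delta: 0a->0 0b->1 0c->0 1a->1 1b->1 1c->1

Fold the examples into a partial DFA from state 0: repeatedly fix the first undefined (state, symbol) met by the shortest-then-alphabetical prefix, trying targets in increasing order and rejecting any under which an Accept and a Reject string meet in one state with the same remainder; add a state when all current targets are rejected. Accepting states are where Accept strings end.
a: 0a undefined. 0a->0: ok.
b: 0b undefined. 0b->0: no, aba/aa meet in 0. Open state 1: 0b->1.
c: 0c undefined. 0c->0: ok.
ba: 1a undefined. 1a->0: no, aba/aa meet in 0. 1a->1: ok.
bb: 1b undefined. 1b->0: no, bbca/aa meet in 0. 1b->1: ok.
abc: 1c undefined. 1c->0: no, abc/aa meet in 0. 1c->1: ok.
All examples now run through 2 states with every (state, symbol) defined. Accept strings end in {1}, Reject strings end in {0}; accept={1}.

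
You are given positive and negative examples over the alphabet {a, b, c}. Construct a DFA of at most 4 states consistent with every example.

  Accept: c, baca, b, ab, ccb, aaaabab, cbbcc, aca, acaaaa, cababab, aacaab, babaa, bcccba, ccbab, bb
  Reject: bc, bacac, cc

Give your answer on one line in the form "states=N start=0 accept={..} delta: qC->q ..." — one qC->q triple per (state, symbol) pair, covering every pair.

states=3 start=0 accept={0,1} delta: 0a->0 0b->1 0c->1 1a->1 1b->0 1c->2 2a->1 2b->0 2c->0

Fold the examples into a partial DFA from state 0: repeatedly fix the first undefined (state, symbol) met by the shortest-then-alphabetical prefix, trying targets in increasing order and rejecting any under which an Accept and a Reject string meet in one state with the same remainder; add a state when all current targets are rejected. Accepting states are where Accept strings end.
a: 0a undefined. 0a->0: ok.
b: 0b undefined. 0b->0: no, c/bc meet in 0 with "c" left. Open state 1: 0b->1.
c: 0c undefined. 0c->0: no, c/cc meet in 0. 0c->1: ok.
ba: 1a undefined. 1a->0: no, c/bacac meet in 1. 1a->1: ok.
bb: 1b undefined. 1b->0: ok.
bc: 1c undefined. 1c->0: no, c/bacac meet in 1. 1c->1: no, c/bc meet in 1. Open state 2: 1c->2.
bcc: 2c undefined. 2c->0: ok.
ccb: 2b undefined. 2b->0: ok.
baca: 2a undefined. 2a->0: no, c/bacac meet in 1. 2a->1: ok.
All examples now run through 3 states with every (state, symbol) defined. Accept strings end in {0,1}, Reject strings end in {2}; accept={0,1}.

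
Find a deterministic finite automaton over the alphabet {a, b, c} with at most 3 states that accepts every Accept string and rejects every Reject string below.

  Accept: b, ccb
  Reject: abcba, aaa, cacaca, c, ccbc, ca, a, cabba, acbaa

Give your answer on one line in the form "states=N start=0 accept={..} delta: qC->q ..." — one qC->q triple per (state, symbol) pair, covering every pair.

states=2 start=0 accept={1} delta: 0a->0 0b->1 0c->0 1a->0 1b->0 1c->0

Grow the machine one transition at a time. Run the examples from 0; the earliest place one falls off (shortest prefix, ties alphabetical) gets sent to the lowest-numbered state that keeps every Accept/Reject pair distinguishable — a pair clashes when both reach the same state with identical unread suffix — and to a fresh state only if none does.
a: 0a undefined. 0a->0: ok.
b: 0b undefined. 0b->0: no, b/aaa meet in 0. Open state 1: 0b->1.
c: 0c undefined. 0c->0: ok.
abc: 1c undefined. 1c->0: ok.
acba: 1a undefined. 1a->0: ok.
cabb: 1b undefined. 1b->0: ok.
All examples now run through 2 states with every (state, symbol) defined. Accept strings end in {1}, Reject strings end in {0}; accept={1}.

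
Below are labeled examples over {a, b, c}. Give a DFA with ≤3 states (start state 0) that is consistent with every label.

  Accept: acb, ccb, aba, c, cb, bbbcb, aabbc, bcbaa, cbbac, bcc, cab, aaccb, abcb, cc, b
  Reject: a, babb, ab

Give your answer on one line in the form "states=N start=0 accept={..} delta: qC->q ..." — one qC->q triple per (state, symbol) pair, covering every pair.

Grow the machine one transition at a time. Run the examples from 0; the earliest place one falls off (shortest prefix, ties alphabetical) gets sent to the lowest-numbered state that keeps every Accept/Reject pair distinguishable — a pair clashes when both reach the same state with identical unread suffix — and to a fresh state only if none does.
a: 0a undefined. 0a->0: no, b/ab meet in 0 with "b" left. Open state 1: 0a->1.
b: 0b undefined. 0b->0: ok.
c: 0c undefined. 0c->0: no, cab/ab meet in 1 with "b" left. 0c->1: no, c/a meet in 1. Open state 2: 0c->2.
aa: 1a undefined. 1a->0: ok.
ab: 1b undefined. 1b->0: no, aba/a meet in 1. 1b->1: ok.
ac: 1c undefined. 1c->0: ok.
ca: 2a undefined. 2a->0: ok.
cb: 2b undefined. 2b->0: ok.
cc: 2c undefined. 2c->0: ok.
All examples now run through 3 states with every (state, symbol) defined. Accept strings end in {0,2}, Reject strings end in {1}; accept={0,2}.

states=3 start=0 accept={0,2} delta: 0a->1 0b->0 0c->2 1a->0 1b->1 1c->0 2a->0 2b->0 2c->0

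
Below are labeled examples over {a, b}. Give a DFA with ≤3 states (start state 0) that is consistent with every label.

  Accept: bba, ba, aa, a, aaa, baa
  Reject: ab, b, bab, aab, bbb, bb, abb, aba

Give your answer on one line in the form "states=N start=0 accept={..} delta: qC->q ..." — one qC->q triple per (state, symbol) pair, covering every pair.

State merging on the prefix tree: take the shortest (then alphabetical) example prefix whose next move is undefined and point that move at state 0, else 1, else 2, ...; a target is out if some Accept/Reject pair would then sit in one state with the same input left (inseparable). If every existing state is out, open a new one.
a: 0a undefined. 0a->0: no, ba/aba meet in 0 with "ba" left. Open state 1: 0a->1.
b: 0b undefined. 0b->0: ok.
aa: 1a undefined. 1a->0: no, aa/b meet in 0. 1a->1: ok.
ab: 1b undefined. 1b->0: no, bba/aba meet in 1. 1b->1: no, bba/ab meet in 1. Open state 2: 1b->2.
aba: 2a undefined. 2a->0: ok.
abb: 2b undefined. 2b->0: ok.
All examples now run through 3 states with every (state, symbol) defined. Accept strings end in {1}, Reject strings end in {0,2}; accept={1}.

states=3 start=0 accept={1} delta: 0a->1 0b->0 1a->1 1b->2 2a->0 2b->0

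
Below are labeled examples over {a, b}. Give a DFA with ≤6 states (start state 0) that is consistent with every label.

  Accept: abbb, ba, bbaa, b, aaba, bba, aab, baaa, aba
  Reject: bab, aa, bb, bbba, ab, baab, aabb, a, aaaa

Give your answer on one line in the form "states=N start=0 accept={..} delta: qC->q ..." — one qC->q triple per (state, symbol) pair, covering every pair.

states=4 start=0 accept={2} delta: 0a->1 0b->2 1a->0 1b->3 2a->2 2b->3 3a->2 3b->0

Fold the examples into a partial DFA from state 0: repeatedly fix the first undefined (state, symbol) met by the shortest-then-alphabetical prefix, trying targets in increasing order and rejecting any under which an Accept and a Reject string meet in one state with the same remainder; add a state when all current targets are rejected. Accepting states are where Accept strings end.
a: 0a undefined. 0a->0: no, b/ab meet in 0 with "b" left. Open state 1: 0a->1.
b: 0b undefined. 0b->0: no, ba/bbba meet in 1. 0b->1: no, ba/aa meet in 1 with "a" left. Open state 2: 0b->2.
aa: 1a undefined. 1a->0: ok.
ab: 1b undefined. 1b->0: no, abbb/bb meet in 2 with "b" left. 1b->1: no, abbb/ab meet in 1. 1b->2: no, b/ab meet in 2. Open state 3: 1b->3.
ba: 2a undefined. 2a->0: no, ba/aa meet in 0. 2a->1: no, ba/a meet in 1. 2a->2: ok.
bb: 2b undefined. 2b->0: no, ba/bbba meet in 2. 2b->1: no, bbaa/bab meet in 1. 2b->2: no, ba/bab meet in 2. 2b->3: ok.
aba: 3a undefined. 3a->0: no, bbaa/a meet in 1. 3a->1: no, bbaa/aa meet in 0. 3a->2: ok.
abb: 3b undefined. 3b->0: ok.
All examples now run through 4 states with every (state, symbol) defined. Accept strings end in {2}, Reject strings end in {0,1,3}; accept={2}.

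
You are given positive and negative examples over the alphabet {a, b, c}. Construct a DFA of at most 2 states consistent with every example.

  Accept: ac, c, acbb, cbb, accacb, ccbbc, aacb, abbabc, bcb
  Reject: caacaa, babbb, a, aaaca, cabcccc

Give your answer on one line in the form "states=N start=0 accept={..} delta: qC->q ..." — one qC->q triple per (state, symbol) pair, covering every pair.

State merging on the prefix tree: take the shortest (then alphabetical) example prefix whose next move is undefined and point that move at state 0, else 1, else 2, ...; a target is out if some Accept/Reject pair would then sit in one state with the same input left (inseparable). If every existing state is out, open a new one.
a: 0a undefined. 0a->0: ok.
b: 0b undefined. 0b->0: ok.
c: 0c undefined. 0c->0: no, ac/caacaa meet in 0. Open state 1: 0c->1.
ca: 1a undefined. 1a->0: ok.
cb: 1b undefined. 1b->0: no, acbb/caacaa meet in 0. 1b->1: ok.
cc: 1c undefined. 1c->0: ok.
All examples now run through 2 states with every (state, symbol) defined. Accept strings end in {1}, Reject strings end in {0}; accept={1}.

states=2 start=0 accept={1} delta: 0a->0 0b->0 0c->1 1a->0 1b->1 1c->0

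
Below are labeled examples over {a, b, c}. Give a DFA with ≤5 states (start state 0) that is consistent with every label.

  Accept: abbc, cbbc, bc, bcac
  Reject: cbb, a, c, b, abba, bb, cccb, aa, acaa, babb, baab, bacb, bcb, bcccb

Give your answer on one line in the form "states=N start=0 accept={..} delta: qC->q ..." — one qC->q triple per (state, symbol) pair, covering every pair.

Grow the machine one transition at a time. Run the examples from 0; the earliest place one falls off (shortest prefix, ties alphabetical) gets sent to the lowest-numbered state that keeps every Accept/Reject pair distinguishable — a pair clashes when both reach the same state with identical unread suffix — and to a fresh state only if none does.
a: 0a undefined. 0a->0: ok.
b: 0b undefined. 0b->0: no, abbc/c meet in 0 with "c" left. Open state 1: 0b->1.
c: 0c undefined. 0c->0: ok.
ba: 1a undefined. 1a->0: ok.
bb: 1b undefined. 1b->0: no, abbc/cbb meet in 0. 1b->1: ok.
bc: 1c undefined. 1c->0: no, abbc/a meet in 0. 1c->1: no, abbc/cbb meet in 1. Open state 2: 1c->2.
bca: 2a undefined. 2a->0: no, bcac/a meet in 0. 2a->1: ok.
bcb: 2b undefined. 2b->0: ok.
bcc: 2c undefined. 2c->0: ok.
All examples now run through 3 states with every (state, symbol) defined. Accept strings end in {2}, Reject strings end in {0,1}; accept={2}.

states=3 start=0 accept={2} delta: 0a->0 0b->1 0c->0 1a->0 1b->1 1c->2 2a->1 2b->0 2c->0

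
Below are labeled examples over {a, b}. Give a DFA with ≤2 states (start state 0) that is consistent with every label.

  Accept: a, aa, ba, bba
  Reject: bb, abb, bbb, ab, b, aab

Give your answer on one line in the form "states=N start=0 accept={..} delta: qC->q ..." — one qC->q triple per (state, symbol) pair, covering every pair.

Grow the machine one transition at a time. Run the examples from 0; the earliest place one falls off (shortest prefix, ties alphabetical) gets sent to the lowest-numbered state that keeps every Accept/Reject pair distinguishable — a pair clashes when both reach the same state with identical unread suffix — and to a fresh state only if none does.
a: 0a undefined. 0a->0: ok.
b: 0b undefined. 0b->0: no, a/bb meet in 0. Open state 1: 0b->1.
ba: 1a undefined. 1a->0: ok.
bb: 1b undefined. 1b->0: no, a/bb meet in 0. 1b->1: ok.
All examples now run through 2 states with every (state, symbol) defined. Accept strings end in {0}, Reject strings end in {1}; accept={0}.

states=2 start=0 accept={0} delta: 0a->0 0b->1 1a->0 1b->1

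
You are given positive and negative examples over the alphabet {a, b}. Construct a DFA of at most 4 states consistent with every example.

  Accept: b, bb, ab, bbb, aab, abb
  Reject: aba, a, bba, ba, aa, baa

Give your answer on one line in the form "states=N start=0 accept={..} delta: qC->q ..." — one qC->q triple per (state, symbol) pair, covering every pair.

states=2 start=0 accept={1} delta: 0a->0 0b->1 1a->0 1b->1

Grow the machine one transition at a time. Run the examples from 0; the earliest place one falls off (shortest prefix, ties alphabetical) gets sent to the lowest-numbered state that keeps every Accept/Reject pair distinguishable — a pair clashes when both reach the same state with identical unread suffix — and to a fresh state only if none does.
a: 0a undefined. 0a->0: ok.
b: 0b undefined. 0b->0: no, b/aba meet in 0. Open state 1: 0b->1.
ba: 1a undefined. 1a->0: ok.
bb: 1b undefined. 1b->0: no, bb/aba meet in 0. 1b->1: ok.
All examples now run through 2 states with every (state, symbol) defined. Accept strings end in {1}, Reject strings end in {0}; accept={1}.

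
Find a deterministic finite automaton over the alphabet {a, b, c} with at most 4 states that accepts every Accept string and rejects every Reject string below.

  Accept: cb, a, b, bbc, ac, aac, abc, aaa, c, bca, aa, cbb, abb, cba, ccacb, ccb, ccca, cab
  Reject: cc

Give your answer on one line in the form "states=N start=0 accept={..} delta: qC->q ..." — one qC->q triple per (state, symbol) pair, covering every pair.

states=3 start=0 accept={0,1} delta: 0a->0 0b->0 0c->1 1a->0 1b->0 1c->2 2a->0 2b->0 2c->0

Fold the examples into a partial DFA from state 0: repeatedly fix the first undefined (state, symbol) met by the shortest-then-alphabetical prefix, trying targets in increasing order and rejecting any under which an Accept and a Reject string meet in one state with the same remainder; add a state when all current targets are rejected. Accepting states are where Accept strings end.
a: 0a undefined. 0a->0: ok.
b: 0b undefined. 0b->0: ok.
c: 0c undefined. 0c->0: no, cb/cc meet in 0. Open state 1: 0c->1.
ca: 1a undefined. 1a->0: ok.
cb: 1b undefined. 1b->0: ok.
cc: 1c undefined. 1c->0: no, cb/cc meet in 0. 1c->1: no, bbc/cc meet in 1. Open state 2: 1c->2.
cca: 2a undefined. 2a->0: ok.
ccb: 2b undefined. 2b->0: ok.
ccc: 2c undefined. 2c->0: ok.
All examples now run through 3 states with every (state, symbol) defined. Accept strings end in {0,1}, Reject strings end in {2}; accept={0,1}.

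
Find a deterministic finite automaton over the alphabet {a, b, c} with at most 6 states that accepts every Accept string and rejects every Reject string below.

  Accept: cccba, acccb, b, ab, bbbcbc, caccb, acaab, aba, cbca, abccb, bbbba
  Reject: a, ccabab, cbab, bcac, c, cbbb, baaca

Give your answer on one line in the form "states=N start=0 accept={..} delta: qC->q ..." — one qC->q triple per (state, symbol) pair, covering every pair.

Grow the machine one transition at a time. Run the examples from 0; the earliest place one falls off (shortest prefix, ties alphabetical) gets sent to the lowest-numbered state that keeps every Accept/Reject pair distinguishable — a pair clashes when both reach the same state with identical unread suffix — and to a fresh state only if none does.
a: 0a undefined. 0a->0: ok.
b: 0b undefined. 0b->0: no, b/a meet in 0. Open state 1: 0b->1.
c: 0c undefined. 0c->0: ok.
ba: 1a undefined. 1a->0: no, cccba/a meet in 0. 1a->1: no, cbca/baaca meet in 1 with "ca" left. Open state 2: 1a->2.
bb: 1b undefined. 1b->0: no, acccb/cbbb meet in 1. 1b->1: no, acccb/cbbb meet in 1. 1b->2: ok.
bc: 1c undefined. 1c->0: no, cbca/a meet in 0. 1c->1: ok.
baa: 2a undefined. 2a->0: ok.
bbb: 2b undefined. 2b->0: ok.
bcac: 2c undefined. 2c->0: ok.
All examples now run through 3 states with every (state, symbol) defined. Accept strings end in {1,2}, Reject strings end in {0}; accept={1,2}.

states=3 start=0 accept={1,2} delta: 0a->0 0b->1 0c->0 1a->2 1b->2 1c->1 2a->0 2b->0 2c->0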